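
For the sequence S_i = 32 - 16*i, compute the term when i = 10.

S_10 = 32 + -16*10 = 32 + -160 = -128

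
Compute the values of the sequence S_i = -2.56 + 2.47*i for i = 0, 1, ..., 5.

This is an arithmetic sequence.
i=0: S_0 = -2.56 + 2.47*0 = -2.56
i=1: S_1 = -2.56 + 2.47*1 = -0.09
i=2: S_2 = -2.56 + 2.47*2 = 2.38
i=3: S_3 = -2.56 + 2.47*3 = 4.85
i=4: S_4 = -2.56 + 2.47*4 = 7.32
i=5: S_5 = -2.56 + 2.47*5 = 9.79
The first 6 terms are: [-2.56, -0.09, 2.38, 4.85, 7.32, 9.79]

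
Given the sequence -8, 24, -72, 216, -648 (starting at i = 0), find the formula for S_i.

Check ratios: 24 / -8 = -3.0
Common ratio r = -3.
First term a = -8.
Formula: S_i = -8 * (-3)^i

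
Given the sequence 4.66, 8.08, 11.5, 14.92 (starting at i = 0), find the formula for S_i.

Check differences: 8.08 - 4.66 = 3.42
11.5 - 8.08 = 3.42
Common difference d = 3.42.
First term a = 4.66.
Formula: S_i = 4.66 + 3.42*i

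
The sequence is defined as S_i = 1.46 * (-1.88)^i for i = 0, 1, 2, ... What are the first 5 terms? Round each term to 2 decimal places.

This is a geometric sequence.
i=0: S_0 = 1.46 * (-1.88)^0 = 1.46
i=1: S_1 = 1.46 * (-1.88)^1 ≈ -2.74
i=2: S_2 = 1.46 * (-1.88)^2 ≈ 5.16
i=3: S_3 = 1.46 * (-1.88)^3 ≈ -9.7
i=4: S_4 = 1.46 * (-1.88)^4 ≈ 18.24
The first 5 terms are: [1.46, -2.74, 5.16, -9.7, 18.24]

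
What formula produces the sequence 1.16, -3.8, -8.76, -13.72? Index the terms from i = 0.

Check differences: -3.8 - 1.16 = -4.96
-8.76 - -3.8 = -4.96
Common difference d = -4.96.
First term a = 1.16.
Formula: S_i = 1.16 - 4.96*i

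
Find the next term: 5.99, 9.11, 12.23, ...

Differences: 9.11 - 5.99 = 3.12
This is an arithmetic sequence with common difference d = 3.12.
Next term = 12.23 + 3.12 = 15.35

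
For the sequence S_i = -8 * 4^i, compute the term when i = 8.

S_8 = -8 * 4^8 = -8 * 65536 = -524288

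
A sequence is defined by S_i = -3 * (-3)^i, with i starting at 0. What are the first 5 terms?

This is a geometric sequence.
i=0: S_0 = -3 * (-3)^0 = -3
i=1: S_1 = -3 * (-3)^1 = 9
i=2: S_2 = -3 * (-3)^2 = -27
i=3: S_3 = -3 * (-3)^3 = 81
i=4: S_4 = -3 * (-3)^4 = -243
The first 5 terms are: [-3, 9, -27, 81, -243]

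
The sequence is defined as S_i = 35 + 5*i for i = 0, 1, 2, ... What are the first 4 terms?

This is an arithmetic sequence.
i=0: S_0 = 35 + 5*0 = 35
i=1: S_1 = 35 + 5*1 = 40
i=2: S_2 = 35 + 5*2 = 45
i=3: S_3 = 35 + 5*3 = 50
The first 4 terms are: [35, 40, 45, 50]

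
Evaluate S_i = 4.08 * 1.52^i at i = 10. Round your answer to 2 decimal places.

S_10 = 4.08 * 1.52^10 ≈ 4.08 * 65.8318 ≈ 268.59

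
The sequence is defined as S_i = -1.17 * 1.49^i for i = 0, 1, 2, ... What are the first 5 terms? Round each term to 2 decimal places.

This is a geometric sequence.
i=0: S_0 = -1.17 * 1.49^0 = -1.17
i=1: S_1 = -1.17 * 1.49^1 ≈ -1.74
i=2: S_2 = -1.17 * 1.49^2 ≈ -2.6
i=3: S_3 = -1.17 * 1.49^3 ≈ -3.87
i=4: S_4 = -1.17 * 1.49^4 ≈ -5.77
The first 5 terms are: [-1.17, -1.74, -2.6, -3.87, -5.77]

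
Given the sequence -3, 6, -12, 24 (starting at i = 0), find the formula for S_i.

Check ratios: 6 / -3 = -2.0
Common ratio r = -2.
First term a = -3.
Formula: S_i = -3 * (-2)^i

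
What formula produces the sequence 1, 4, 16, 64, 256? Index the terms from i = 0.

Check ratios: 4 / 1 = 4.0
Common ratio r = 4.
First term a = 1.
Formula: S_i = 1 * 4^i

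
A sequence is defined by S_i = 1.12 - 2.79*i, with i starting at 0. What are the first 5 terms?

This is an arithmetic sequence.
i=0: S_0 = 1.12 + -2.79*0 = 1.12
i=1: S_1 = 1.12 + -2.79*1 = -1.67
i=2: S_2 = 1.12 + -2.79*2 = -4.46
i=3: S_3 = 1.12 + -2.79*3 = -7.25
i=4: S_4 = 1.12 + -2.79*4 = -10.04
The first 5 terms are: [1.12, -1.67, -4.46, -7.25, -10.04]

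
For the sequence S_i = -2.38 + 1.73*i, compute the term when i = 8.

S_8 = -2.38 + 1.73*8 = -2.38 + 13.84 = 11.46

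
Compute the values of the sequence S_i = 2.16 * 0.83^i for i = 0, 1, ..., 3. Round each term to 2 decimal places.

This is a geometric sequence.
i=0: S_0 = 2.16 * 0.83^0 = 2.16
i=1: S_1 = 2.16 * 0.83^1 ≈ 1.79
i=2: S_2 = 2.16 * 0.83^2 ≈ 1.49
i=3: S_3 = 2.16 * 0.83^3 ≈ 1.24
The first 4 terms are: [2.16, 1.79, 1.49, 1.24]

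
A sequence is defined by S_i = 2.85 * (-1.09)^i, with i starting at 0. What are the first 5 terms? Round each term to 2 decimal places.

This is a geometric sequence.
i=0: S_0 = 2.85 * (-1.09)^0 = 2.85
i=1: S_1 = 2.85 * (-1.09)^1 ≈ -3.11
i=2: S_2 = 2.85 * (-1.09)^2 ≈ 3.39
i=3: S_3 = 2.85 * (-1.09)^3 ≈ -3.69
i=4: S_4 = 2.85 * (-1.09)^4 ≈ 4.02
The first 5 terms are: [2.85, -3.11, 3.39, -3.69, 4.02]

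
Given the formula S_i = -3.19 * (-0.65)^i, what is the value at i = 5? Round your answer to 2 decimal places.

S_5 = -3.19 * (-0.65)^5 ≈ -3.19 * -0.116 ≈ 0.37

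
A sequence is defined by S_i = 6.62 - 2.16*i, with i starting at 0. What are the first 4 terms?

This is an arithmetic sequence.
i=0: S_0 = 6.62 + -2.16*0 = 6.62
i=1: S_1 = 6.62 + -2.16*1 = 4.46
i=2: S_2 = 6.62 + -2.16*2 = 2.3
i=3: S_3 = 6.62 + -2.16*3 = 0.14
The first 4 terms are: [6.62, 4.46, 2.3, 0.14]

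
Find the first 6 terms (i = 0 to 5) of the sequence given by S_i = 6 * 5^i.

This is a geometric sequence.
i=0: S_0 = 6 * 5^0 = 6
i=1: S_1 = 6 * 5^1 = 30
i=2: S_2 = 6 * 5^2 = 150
i=3: S_3 = 6 * 5^3 = 750
i=4: S_4 = 6 * 5^4 = 3750
i=5: S_5 = 6 * 5^5 = 18750
The first 6 terms are: [6, 30, 150, 750, 3750, 18750]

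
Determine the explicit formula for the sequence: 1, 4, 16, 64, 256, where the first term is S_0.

Check ratios: 4 / 1 = 4.0
Common ratio r = 4.
First term a = 1.
Formula: S_i = 1 * 4^i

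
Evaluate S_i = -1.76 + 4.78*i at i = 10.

S_10 = -1.76 + 4.78*10 = -1.76 + 47.8 = 46.04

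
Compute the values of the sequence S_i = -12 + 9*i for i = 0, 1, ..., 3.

This is an arithmetic sequence.
i=0: S_0 = -12 + 9*0 = -12
i=1: S_1 = -12 + 9*1 = -3
i=2: S_2 = -12 + 9*2 = 6
i=3: S_3 = -12 + 9*3 = 15
The first 4 terms are: [-12, -3, 6, 15]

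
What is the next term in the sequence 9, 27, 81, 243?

Ratios: 27 / 9 = 3.0
This is a geometric sequence with common ratio r = 3.
Next term = 243 * 3 = 729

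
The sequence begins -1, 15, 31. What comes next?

Differences: 15 - -1 = 16
This is an arithmetic sequence with common difference d = 16.
Next term = 31 + 16 = 47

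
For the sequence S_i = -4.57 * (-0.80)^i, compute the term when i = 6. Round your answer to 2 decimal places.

S_6 = -4.57 * (-0.8)^6 ≈ -4.57 * 0.2621 ≈ -1.2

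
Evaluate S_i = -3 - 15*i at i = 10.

S_10 = -3 + -15*10 = -3 + -150 = -153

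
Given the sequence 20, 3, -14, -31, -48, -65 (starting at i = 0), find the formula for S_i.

Check differences: 3 - 20 = -17
-14 - 3 = -17
Common difference d = -17.
First term a = 20.
Formula: S_i = 20 - 17*i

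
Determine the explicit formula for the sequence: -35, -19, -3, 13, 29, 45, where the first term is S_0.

Check differences: -19 - -35 = 16
-3 - -19 = 16
Common difference d = 16.
First term a = -35.
Formula: S_i = -35 + 16*i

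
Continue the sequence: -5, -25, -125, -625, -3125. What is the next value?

Ratios: -25 / -5 = 5.0
This is a geometric sequence with common ratio r = 5.
Next term = -3125 * 5 = -15625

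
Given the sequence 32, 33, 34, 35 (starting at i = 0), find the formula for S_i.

Check differences: 33 - 32 = 1
34 - 33 = 1
Common difference d = 1.
First term a = 32.
Formula: S_i = 32 + 1*i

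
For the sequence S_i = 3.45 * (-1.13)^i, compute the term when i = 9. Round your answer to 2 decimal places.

S_9 = 3.45 * (-1.13)^9 ≈ 3.45 * -3.004 ≈ -10.36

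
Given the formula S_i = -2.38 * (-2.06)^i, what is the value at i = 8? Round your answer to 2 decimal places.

S_8 = -2.38 * (-2.06)^8 ≈ -2.38 * 324.2931 ≈ -771.82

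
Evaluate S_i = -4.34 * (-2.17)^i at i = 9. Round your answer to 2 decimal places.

S_9 = -4.34 * (-2.17)^9 ≈ -4.34 * -1066.9341 ≈ 4630.49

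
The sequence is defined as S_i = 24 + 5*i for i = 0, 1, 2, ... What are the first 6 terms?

This is an arithmetic sequence.
i=0: S_0 = 24 + 5*0 = 24
i=1: S_1 = 24 + 5*1 = 29
i=2: S_2 = 24 + 5*2 = 34
i=3: S_3 = 24 + 5*3 = 39
i=4: S_4 = 24 + 5*4 = 44
i=5: S_5 = 24 + 5*5 = 49
The first 6 terms are: [24, 29, 34, 39, 44, 49]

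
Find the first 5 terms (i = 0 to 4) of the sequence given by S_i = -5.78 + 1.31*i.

This is an arithmetic sequence.
i=0: S_0 = -5.78 + 1.31*0 = -5.78
i=1: S_1 = -5.78 + 1.31*1 = -4.47
i=2: S_2 = -5.78 + 1.31*2 = -3.16
i=3: S_3 = -5.78 + 1.31*3 = -1.85
i=4: S_4 = -5.78 + 1.31*4 = -0.54
The first 5 terms are: [-5.78, -4.47, -3.16, -1.85, -0.54]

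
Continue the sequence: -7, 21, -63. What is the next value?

Ratios: 21 / -7 = -3.0
This is a geometric sequence with common ratio r = -3.
Next term = -63 * -3 = 189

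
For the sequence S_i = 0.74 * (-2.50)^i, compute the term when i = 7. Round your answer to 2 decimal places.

S_7 = 0.74 * (-2.5)^7 ≈ 0.74 * -610.3516 ≈ -451.66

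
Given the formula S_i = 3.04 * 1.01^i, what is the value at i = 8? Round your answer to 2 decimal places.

S_8 = 3.04 * 1.01^8 ≈ 3.04 * 1.0829 ≈ 3.29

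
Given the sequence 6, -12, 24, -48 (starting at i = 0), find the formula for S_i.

Check ratios: -12 / 6 = -2.0
Common ratio r = -2.
First term a = 6.
Formula: S_i = 6 * (-2)^i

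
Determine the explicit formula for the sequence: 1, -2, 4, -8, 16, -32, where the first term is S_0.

Check ratios: -2 / 1 = -2.0
Common ratio r = -2.
First term a = 1.
Formula: S_i = 1 * (-2)^i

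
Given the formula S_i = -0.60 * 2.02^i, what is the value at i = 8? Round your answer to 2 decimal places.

S_8 = -0.6 * 2.02^8 ≈ -0.6 * 277.2113 ≈ -166.33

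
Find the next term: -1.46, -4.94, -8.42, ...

Differences: -4.94 - -1.46 = -3.48
This is an arithmetic sequence with common difference d = -3.48.
Next term = -8.42 + -3.48 = -11.9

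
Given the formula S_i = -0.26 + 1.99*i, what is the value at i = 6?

S_6 = -0.26 + 1.99*6 = -0.26 + 11.94 = 11.68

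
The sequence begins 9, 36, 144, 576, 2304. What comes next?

Ratios: 36 / 9 = 4.0
This is a geometric sequence with common ratio r = 4.
Next term = 2304 * 4 = 9216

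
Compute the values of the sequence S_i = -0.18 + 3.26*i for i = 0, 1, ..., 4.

This is an arithmetic sequence.
i=0: S_0 = -0.18 + 3.26*0 = -0.18
i=1: S_1 = -0.18 + 3.26*1 = 3.08
i=2: S_2 = -0.18 + 3.26*2 = 6.34
i=3: S_3 = -0.18 + 3.26*3 = 9.6
i=4: S_4 = -0.18 + 3.26*4 = 12.86
The first 5 terms are: [-0.18, 3.08, 6.34, 9.6, 12.86]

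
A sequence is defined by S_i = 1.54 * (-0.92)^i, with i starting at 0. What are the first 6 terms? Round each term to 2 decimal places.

This is a geometric sequence.
i=0: S_0 = 1.54 * (-0.92)^0 = 1.54
i=1: S_1 = 1.54 * (-0.92)^1 ≈ -1.42
i=2: S_2 = 1.54 * (-0.92)^2 ≈ 1.3
i=3: S_3 = 1.54 * (-0.92)^3 ≈ -1.2
i=4: S_4 = 1.54 * (-0.92)^4 ≈ 1.1
i=5: S_5 = 1.54 * (-0.92)^5 ≈ -1.01
The first 6 terms are: [1.54, -1.42, 1.3, -1.2, 1.1, -1.01]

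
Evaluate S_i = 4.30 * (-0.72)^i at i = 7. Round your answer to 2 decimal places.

S_7 = 4.3 * (-0.72)^7 ≈ 4.3 * -0.1003 ≈ -0.43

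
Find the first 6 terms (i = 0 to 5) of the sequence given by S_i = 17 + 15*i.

This is an arithmetic sequence.
i=0: S_0 = 17 + 15*0 = 17
i=1: S_1 = 17 + 15*1 = 32
i=2: S_2 = 17 + 15*2 = 47
i=3: S_3 = 17 + 15*3 = 62
i=4: S_4 = 17 + 15*4 = 77
i=5: S_5 = 17 + 15*5 = 92
The first 6 terms are: [17, 32, 47, 62, 77, 92]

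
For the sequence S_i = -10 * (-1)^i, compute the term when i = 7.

S_7 = -10 * (-1)^7 = -10 * -1 = 10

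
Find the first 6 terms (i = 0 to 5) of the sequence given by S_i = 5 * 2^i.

This is a geometric sequence.
i=0: S_0 = 5 * 2^0 = 5
i=1: S_1 = 5 * 2^1 = 10
i=2: S_2 = 5 * 2^2 = 20
i=3: S_3 = 5 * 2^3 = 40
i=4: S_4 = 5 * 2^4 = 80
i=5: S_5 = 5 * 2^5 = 160
The first 6 terms are: [5, 10, 20, 40, 80, 160]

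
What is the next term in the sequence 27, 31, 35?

Differences: 31 - 27 = 4
This is an arithmetic sequence with common difference d = 4.
Next term = 35 + 4 = 39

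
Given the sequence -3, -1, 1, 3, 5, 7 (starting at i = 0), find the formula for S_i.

Check differences: -1 - -3 = 2
1 - -1 = 2
Common difference d = 2.
First term a = -3.
Formula: S_i = -3 + 2*i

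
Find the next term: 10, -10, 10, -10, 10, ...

Ratios: -10 / 10 = -1.0
This is a geometric sequence with common ratio r = -1.
Next term = 10 * -1 = -10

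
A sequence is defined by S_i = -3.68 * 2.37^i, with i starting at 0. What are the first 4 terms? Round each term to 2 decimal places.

This is a geometric sequence.
i=0: S_0 = -3.68 * 2.37^0 = -3.68
i=1: S_1 = -3.68 * 2.37^1 ≈ -8.72
i=2: S_2 = -3.68 * 2.37^2 ≈ -20.67
i=3: S_3 = -3.68 * 2.37^3 ≈ -48.99
The first 4 terms are: [-3.68, -8.72, -20.67, -48.99]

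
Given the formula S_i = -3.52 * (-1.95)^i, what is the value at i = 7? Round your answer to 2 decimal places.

S_7 = -3.52 * (-1.95)^7 ≈ -3.52 * -107.2117 ≈ 377.39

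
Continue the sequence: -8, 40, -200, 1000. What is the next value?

Ratios: 40 / -8 = -5.0
This is a geometric sequence with common ratio r = -5.
Next term = 1000 * -5 = -5000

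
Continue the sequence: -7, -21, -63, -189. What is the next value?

Ratios: -21 / -7 = 3.0
This is a geometric sequence with common ratio r = 3.
Next term = -189 * 3 = -567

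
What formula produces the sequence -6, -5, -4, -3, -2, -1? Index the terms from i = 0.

Check differences: -5 - -6 = 1
-4 - -5 = 1
Common difference d = 1.
First term a = -6.
Formula: S_i = -6 + 1*i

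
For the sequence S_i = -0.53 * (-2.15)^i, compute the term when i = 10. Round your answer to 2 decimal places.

S_10 = -0.53 * (-2.15)^10 ≈ -0.53 * 2110.4963 ≈ -1118.56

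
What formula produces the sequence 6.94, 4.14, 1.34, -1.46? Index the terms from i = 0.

Check differences: 4.14 - 6.94 = -2.8
1.34 - 4.14 = -2.8
Common difference d = -2.8.
First term a = 6.94.
Formula: S_i = 6.94 - 2.80*i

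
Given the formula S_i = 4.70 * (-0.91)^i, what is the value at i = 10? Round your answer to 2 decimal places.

S_10 = 4.7 * (-0.91)^10 ≈ 4.7 * 0.3894 ≈ 1.83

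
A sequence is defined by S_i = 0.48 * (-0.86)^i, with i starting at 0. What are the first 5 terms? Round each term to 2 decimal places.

This is a geometric sequence.
i=0: S_0 = 0.48 * (-0.86)^0 = 0.48
i=1: S_1 = 0.48 * (-0.86)^1 ≈ -0.41
i=2: S_2 = 0.48 * (-0.86)^2 ≈ 0.36
i=3: S_3 = 0.48 * (-0.86)^3 ≈ -0.31
i=4: S_4 = 0.48 * (-0.86)^4 ≈ 0.26
The first 5 terms are: [0.48, -0.41, 0.36, -0.31, 0.26]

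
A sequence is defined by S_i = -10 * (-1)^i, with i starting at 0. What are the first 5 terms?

This is a geometric sequence.
i=0: S_0 = -10 * (-1)^0 = -10
i=1: S_1 = -10 * (-1)^1 = 10
i=2: S_2 = -10 * (-1)^2 = -10
i=3: S_3 = -10 * (-1)^3 = 10
i=4: S_4 = -10 * (-1)^4 = -10
The first 5 terms are: [-10, 10, -10, 10, -10]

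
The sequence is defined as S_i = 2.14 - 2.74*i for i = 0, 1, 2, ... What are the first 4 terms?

This is an arithmetic sequence.
i=0: S_0 = 2.14 + -2.74*0 = 2.14
i=1: S_1 = 2.14 + -2.74*1 = -0.6
i=2: S_2 = 2.14 + -2.74*2 = -3.34
i=3: S_3 = 2.14 + -2.74*3 = -6.08
The first 4 terms are: [2.14, -0.6, -3.34, -6.08]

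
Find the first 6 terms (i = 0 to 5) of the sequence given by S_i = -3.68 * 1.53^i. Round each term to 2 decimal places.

This is a geometric sequence.
i=0: S_0 = -3.68 * 1.53^0 = -3.68
i=1: S_1 = -3.68 * 1.53^1 ≈ -5.63
i=2: S_2 = -3.68 * 1.53^2 ≈ -8.61
i=3: S_3 = -3.68 * 1.53^3 ≈ -13.18
i=4: S_4 = -3.68 * 1.53^4 ≈ -20.17
i=5: S_5 = -3.68 * 1.53^5 ≈ -30.85
The first 6 terms are: [-3.68, -5.63, -8.61, -13.18, -20.17, -30.85]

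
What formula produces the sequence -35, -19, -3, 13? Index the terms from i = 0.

Check differences: -19 - -35 = 16
-3 - -19 = 16
Common difference d = 16.
First term a = -35.
Formula: S_i = -35 + 16*i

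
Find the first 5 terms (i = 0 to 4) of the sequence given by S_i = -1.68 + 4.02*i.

This is an arithmetic sequence.
i=0: S_0 = -1.68 + 4.02*0 = -1.68
i=1: S_1 = -1.68 + 4.02*1 = 2.34
i=2: S_2 = -1.68 + 4.02*2 = 6.36
i=3: S_3 = -1.68 + 4.02*3 = 10.38
i=4: S_4 = -1.68 + 4.02*4 = 14.4
The first 5 terms are: [-1.68, 2.34, 6.36, 10.38, 14.4]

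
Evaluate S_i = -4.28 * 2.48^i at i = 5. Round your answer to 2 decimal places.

S_5 = -4.28 * 2.48^5 ≈ -4.28 * 93.812 ≈ -401.52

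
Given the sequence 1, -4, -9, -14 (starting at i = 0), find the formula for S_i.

Check differences: -4 - 1 = -5
-9 - -4 = -5
Common difference d = -5.
First term a = 1.
Formula: S_i = 1 - 5*i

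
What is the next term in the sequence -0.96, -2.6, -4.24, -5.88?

Differences: -2.6 - -0.96 = -1.64
This is an arithmetic sequence with common difference d = -1.64.
Next term = -5.88 + -1.64 = -7.52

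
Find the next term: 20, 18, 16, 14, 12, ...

Differences: 18 - 20 = -2
This is an arithmetic sequence with common difference d = -2.
Next term = 12 + -2 = 10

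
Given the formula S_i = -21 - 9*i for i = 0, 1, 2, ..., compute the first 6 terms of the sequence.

This is an arithmetic sequence.
i=0: S_0 = -21 + -9*0 = -21
i=1: S_1 = -21 + -9*1 = -30
i=2: S_2 = -21 + -9*2 = -39
i=3: S_3 = -21 + -9*3 = -48
i=4: S_4 = -21 + -9*4 = -57
i=5: S_5 = -21 + -9*5 = -66
The first 6 terms are: [-21, -30, -39, -48, -57, -66]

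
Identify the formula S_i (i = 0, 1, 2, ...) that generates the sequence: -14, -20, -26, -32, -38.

Check differences: -20 - -14 = -6
-26 - -20 = -6
Common difference d = -6.
First term a = -14.
Formula: S_i = -14 - 6*i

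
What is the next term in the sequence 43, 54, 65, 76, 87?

Differences: 54 - 43 = 11
This is an arithmetic sequence with common difference d = 11.
Next term = 87 + 11 = 98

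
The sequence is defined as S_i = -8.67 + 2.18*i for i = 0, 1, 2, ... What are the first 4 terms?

This is an arithmetic sequence.
i=0: S_0 = -8.67 + 2.18*0 = -8.67
i=1: S_1 = -8.67 + 2.18*1 = -6.49
i=2: S_2 = -8.67 + 2.18*2 = -4.31
i=3: S_3 = -8.67 + 2.18*3 = -2.13
The first 4 terms are: [-8.67, -6.49, -4.31, -2.13]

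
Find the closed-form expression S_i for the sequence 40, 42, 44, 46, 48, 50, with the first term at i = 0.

Check differences: 42 - 40 = 2
44 - 42 = 2
Common difference d = 2.
First term a = 40.
Formula: S_i = 40 + 2*i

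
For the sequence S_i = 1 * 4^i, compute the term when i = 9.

S_9 = 1 * 4^9 = 1 * 262144 = 262144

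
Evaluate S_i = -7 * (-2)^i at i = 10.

S_10 = -7 * (-2)^10 = -7 * 1024 = -7168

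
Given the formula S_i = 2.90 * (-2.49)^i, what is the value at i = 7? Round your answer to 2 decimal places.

S_7 = 2.9 * (-2.49)^7 ≈ 2.9 * -593.4654 ≈ -1721.05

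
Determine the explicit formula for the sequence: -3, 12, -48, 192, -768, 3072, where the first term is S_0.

Check ratios: 12 / -3 = -4.0
Common ratio r = -4.
First term a = -3.
Formula: S_i = -3 * (-4)^i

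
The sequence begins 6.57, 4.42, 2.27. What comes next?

Differences: 4.42 - 6.57 = -2.15
This is an arithmetic sequence with common difference d = -2.15.
Next term = 2.27 + -2.15 = 0.12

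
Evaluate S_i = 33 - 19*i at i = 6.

S_6 = 33 + -19*6 = 33 + -114 = -81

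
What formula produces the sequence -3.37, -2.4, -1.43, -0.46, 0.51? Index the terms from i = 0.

Check differences: -2.4 - -3.37 = 0.97
-1.43 - -2.4 = 0.97
Common difference d = 0.97.
First term a = -3.37.
Formula: S_i = -3.37 + 0.97*i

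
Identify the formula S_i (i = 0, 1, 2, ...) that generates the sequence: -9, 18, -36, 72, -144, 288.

Check ratios: 18 / -9 = -2.0
Common ratio r = -2.
First term a = -9.
Formula: S_i = -9 * (-2)^i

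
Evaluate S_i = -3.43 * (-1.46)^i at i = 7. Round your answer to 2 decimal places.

S_7 = -3.43 * (-1.46)^7 ≈ -3.43 * -14.1407 ≈ 48.5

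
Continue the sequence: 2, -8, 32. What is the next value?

Ratios: -8 / 2 = -4.0
This is a geometric sequence with common ratio r = -4.
Next term = 32 * -4 = -128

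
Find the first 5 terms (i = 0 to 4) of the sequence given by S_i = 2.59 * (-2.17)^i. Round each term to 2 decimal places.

This is a geometric sequence.
i=0: S_0 = 2.59 * (-2.17)^0 = 2.59
i=1: S_1 = 2.59 * (-2.17)^1 ≈ -5.62
i=2: S_2 = 2.59 * (-2.17)^2 ≈ 12.2
i=3: S_3 = 2.59 * (-2.17)^3 ≈ -26.47
i=4: S_4 = 2.59 * (-2.17)^4 ≈ 57.43
The first 5 terms are: [2.59, -5.62, 12.2, -26.47, 57.43]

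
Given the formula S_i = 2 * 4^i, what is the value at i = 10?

S_10 = 2 * 4^10 = 2 * 1048576 = 2097152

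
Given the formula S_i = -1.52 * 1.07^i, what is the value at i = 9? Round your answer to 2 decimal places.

S_9 = -1.52 * 1.07^9 ≈ -1.52 * 1.8385 ≈ -2.79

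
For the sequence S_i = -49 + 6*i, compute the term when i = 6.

S_6 = -49 + 6*6 = -49 + 36 = -13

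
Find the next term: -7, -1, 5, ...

Differences: -1 - -7 = 6
This is an arithmetic sequence with common difference d = 6.
Next term = 5 + 6 = 11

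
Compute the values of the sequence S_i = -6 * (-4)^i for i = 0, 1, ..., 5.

This is a geometric sequence.
i=0: S_0 = -6 * (-4)^0 = -6
i=1: S_1 = -6 * (-4)^1 = 24
i=2: S_2 = -6 * (-4)^2 = -96
i=3: S_3 = -6 * (-4)^3 = 384
i=4: S_4 = -6 * (-4)^4 = -1536
i=5: S_5 = -6 * (-4)^5 = 6144
The first 6 terms are: [-6, 24, -96, 384, -1536, 6144]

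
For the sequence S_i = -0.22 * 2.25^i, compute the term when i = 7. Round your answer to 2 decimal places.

S_7 = -0.22 * 2.25^7 ≈ -0.22 * 291.9293 ≈ -64.22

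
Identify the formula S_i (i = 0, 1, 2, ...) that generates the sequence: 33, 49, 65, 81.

Check differences: 49 - 33 = 16
65 - 49 = 16
Common difference d = 16.
First term a = 33.
Formula: S_i = 33 + 16*i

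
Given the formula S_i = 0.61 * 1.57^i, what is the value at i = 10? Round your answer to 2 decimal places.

S_10 = 0.61 * 1.57^10 ≈ 0.61 * 90.9906 ≈ 55.5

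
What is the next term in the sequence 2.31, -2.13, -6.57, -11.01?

Differences: -2.13 - 2.31 = -4.44
This is an arithmetic sequence with common difference d = -4.44.
Next term = -11.01 + -4.44 = -15.45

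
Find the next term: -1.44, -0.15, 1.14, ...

Differences: -0.15 - -1.44 = 1.29
This is an arithmetic sequence with common difference d = 1.29.
Next term = 1.14 + 1.29 = 2.43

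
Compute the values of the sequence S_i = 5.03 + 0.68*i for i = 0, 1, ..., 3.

This is an arithmetic sequence.
i=0: S_0 = 5.03 + 0.68*0 = 5.03
i=1: S_1 = 5.03 + 0.68*1 = 5.71
i=2: S_2 = 5.03 + 0.68*2 = 6.39
i=3: S_3 = 5.03 + 0.68*3 = 7.07
The first 4 terms are: [5.03, 5.71, 6.39, 7.07]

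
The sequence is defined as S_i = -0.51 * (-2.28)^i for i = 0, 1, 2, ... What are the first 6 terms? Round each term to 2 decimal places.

This is a geometric sequence.
i=0: S_0 = -0.51 * (-2.28)^0 = -0.51
i=1: S_1 = -0.51 * (-2.28)^1 ≈ 1.16
i=2: S_2 = -0.51 * (-2.28)^2 ≈ -2.65
i=3: S_3 = -0.51 * (-2.28)^3 ≈ 6.04
i=4: S_4 = -0.51 * (-2.28)^4 ≈ -13.78
i=5: S_5 = -0.51 * (-2.28)^5 ≈ 31.42
The first 6 terms are: [-0.51, 1.16, -2.65, 6.04, -13.78, 31.42]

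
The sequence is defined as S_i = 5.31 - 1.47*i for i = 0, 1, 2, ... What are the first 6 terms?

This is an arithmetic sequence.
i=0: S_0 = 5.31 + -1.47*0 = 5.31
i=1: S_1 = 5.31 + -1.47*1 = 3.84
i=2: S_2 = 5.31 + -1.47*2 = 2.37
i=3: S_3 = 5.31 + -1.47*3 = 0.9
i=4: S_4 = 5.31 + -1.47*4 = -0.57
i=5: S_5 = 5.31 + -1.47*5 = -2.04
The first 6 terms are: [5.31, 3.84, 2.37, 0.9, -0.57, -2.04]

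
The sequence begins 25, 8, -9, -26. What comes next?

Differences: 8 - 25 = -17
This is an arithmetic sequence with common difference d = -17.
Next term = -26 + -17 = -43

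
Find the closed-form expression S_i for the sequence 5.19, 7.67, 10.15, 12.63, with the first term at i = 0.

Check differences: 7.67 - 5.19 = 2.48
10.15 - 7.67 = 2.48
Common difference d = 2.48.
First term a = 5.19.
Formula: S_i = 5.19 + 2.48*i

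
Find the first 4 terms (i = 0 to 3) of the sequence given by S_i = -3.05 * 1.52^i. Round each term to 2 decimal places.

This is a geometric sequence.
i=0: S_0 = -3.05 * 1.52^0 = -3.05
i=1: S_1 = -3.05 * 1.52^1 ≈ -4.64
i=2: S_2 = -3.05 * 1.52^2 ≈ -7.05
i=3: S_3 = -3.05 * 1.52^3 ≈ -10.71
The first 4 terms are: [-3.05, -4.64, -7.05, -10.71]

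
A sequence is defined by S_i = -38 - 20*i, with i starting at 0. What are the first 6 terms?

This is an arithmetic sequence.
i=0: S_0 = -38 + -20*0 = -38
i=1: S_1 = -38 + -20*1 = -58
i=2: S_2 = -38 + -20*2 = -78
i=3: S_3 = -38 + -20*3 = -98
i=4: S_4 = -38 + -20*4 = -118
i=5: S_5 = -38 + -20*5 = -138
The first 6 terms are: [-38, -58, -78, -98, -118, -138]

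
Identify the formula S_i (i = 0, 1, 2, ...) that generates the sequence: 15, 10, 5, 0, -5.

Check differences: 10 - 15 = -5
5 - 10 = -5
Common difference d = -5.
First term a = 15.
Formula: S_i = 15 - 5*i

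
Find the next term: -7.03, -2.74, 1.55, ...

Differences: -2.74 - -7.03 = 4.29
This is an arithmetic sequence with common difference d = 4.29.
Next term = 1.55 + 4.29 = 5.84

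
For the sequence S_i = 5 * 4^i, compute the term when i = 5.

S_5 = 5 * 4^5 = 5 * 1024 = 5120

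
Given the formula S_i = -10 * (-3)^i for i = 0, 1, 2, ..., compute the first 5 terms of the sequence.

This is a geometric sequence.
i=0: S_0 = -10 * (-3)^0 = -10
i=1: S_1 = -10 * (-3)^1 = 30
i=2: S_2 = -10 * (-3)^2 = -90
i=3: S_3 = -10 * (-3)^3 = 270
i=4: S_4 = -10 * (-3)^4 = -810
The first 5 terms are: [-10, 30, -90, 270, -810]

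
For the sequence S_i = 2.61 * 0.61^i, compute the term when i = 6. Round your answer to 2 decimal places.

S_6 = 2.61 * 0.61^6 ≈ 2.61 * 0.0515 ≈ 0.13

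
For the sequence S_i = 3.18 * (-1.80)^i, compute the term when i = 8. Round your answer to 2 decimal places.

S_8 = 3.18 * (-1.8)^8 ≈ 3.18 * 110.1996 ≈ 350.43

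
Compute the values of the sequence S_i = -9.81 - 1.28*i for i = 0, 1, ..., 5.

This is an arithmetic sequence.
i=0: S_0 = -9.81 + -1.28*0 = -9.81
i=1: S_1 = -9.81 + -1.28*1 = -11.09
i=2: S_2 = -9.81 + -1.28*2 = -12.37
i=3: S_3 = -9.81 + -1.28*3 = -13.65
i=4: S_4 = -9.81 + -1.28*4 = -14.93
i=5: S_5 = -9.81 + -1.28*5 = -16.21
The first 6 terms are: [-9.81, -11.09, -12.37, -13.65, -14.93, -16.21]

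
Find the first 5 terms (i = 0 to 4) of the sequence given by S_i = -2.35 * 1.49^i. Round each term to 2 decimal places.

This is a geometric sequence.
i=0: S_0 = -2.35 * 1.49^0 = -2.35
i=1: S_1 = -2.35 * 1.49^1 ≈ -3.5
i=2: S_2 = -2.35 * 1.49^2 ≈ -5.22
i=3: S_3 = -2.35 * 1.49^3 ≈ -7.77
i=4: S_4 = -2.35 * 1.49^4 ≈ -11.58
The first 5 terms are: [-2.35, -3.5, -5.22, -7.77, -11.58]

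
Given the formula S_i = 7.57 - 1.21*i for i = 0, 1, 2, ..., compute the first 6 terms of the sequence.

This is an arithmetic sequence.
i=0: S_0 = 7.57 + -1.21*0 = 7.57
i=1: S_1 = 7.57 + -1.21*1 = 6.36
i=2: S_2 = 7.57 + -1.21*2 = 5.15
i=3: S_3 = 7.57 + -1.21*3 = 3.94
i=4: S_4 = 7.57 + -1.21*4 = 2.73
i=5: S_5 = 7.57 + -1.21*5 = 1.52
The first 6 terms are: [7.57, 6.36, 5.15, 3.94, 2.73, 1.52]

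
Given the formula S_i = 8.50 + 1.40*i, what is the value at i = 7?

S_7 = 8.5 + 1.4*7 = 8.5 + 9.8 = 18.3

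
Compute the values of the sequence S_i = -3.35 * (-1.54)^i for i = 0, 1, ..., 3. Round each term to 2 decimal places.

This is a geometric sequence.
i=0: S_0 = -3.35 * (-1.54)^0 = -3.35
i=1: S_1 = -3.35 * (-1.54)^1 ≈ 5.16
i=2: S_2 = -3.35 * (-1.54)^2 ≈ -7.94
i=3: S_3 = -3.35 * (-1.54)^3 ≈ 12.24
The first 4 terms are: [-3.35, 5.16, -7.94, 12.24]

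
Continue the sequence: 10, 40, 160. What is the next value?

Ratios: 40 / 10 = 4.0
This is a geometric sequence with common ratio r = 4.
Next term = 160 * 4 = 640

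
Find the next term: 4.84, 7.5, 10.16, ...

Differences: 7.5 - 4.84 = 2.66
This is an arithmetic sequence with common difference d = 2.66.
Next term = 10.16 + 2.66 = 12.82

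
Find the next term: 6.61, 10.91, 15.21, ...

Differences: 10.91 - 6.61 = 4.3
This is an arithmetic sequence with common difference d = 4.3.
Next term = 15.21 + 4.3 = 19.51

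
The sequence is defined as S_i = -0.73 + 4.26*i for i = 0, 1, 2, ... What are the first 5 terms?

This is an arithmetic sequence.
i=0: S_0 = -0.73 + 4.26*0 = -0.73
i=1: S_1 = -0.73 + 4.26*1 = 3.53
i=2: S_2 = -0.73 + 4.26*2 = 7.79
i=3: S_3 = -0.73 + 4.26*3 = 12.05
i=4: S_4 = -0.73 + 4.26*4 = 16.31
The first 5 terms are: [-0.73, 3.53, 7.79, 12.05, 16.31]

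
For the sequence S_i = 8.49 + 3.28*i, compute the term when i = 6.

S_6 = 8.49 + 3.28*6 = 8.49 + 19.68 = 28.17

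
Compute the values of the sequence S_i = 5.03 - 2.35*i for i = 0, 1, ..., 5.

This is an arithmetic sequence.
i=0: S_0 = 5.03 + -2.35*0 = 5.03
i=1: S_1 = 5.03 + -2.35*1 = 2.68
i=2: S_2 = 5.03 + -2.35*2 = 0.33
i=3: S_3 = 5.03 + -2.35*3 = -2.02
i=4: S_4 = 5.03 + -2.35*4 = -4.37
i=5: S_5 = 5.03 + -2.35*5 = -6.72
The first 6 terms are: [5.03, 2.68, 0.33, -2.02, -4.37, -6.72]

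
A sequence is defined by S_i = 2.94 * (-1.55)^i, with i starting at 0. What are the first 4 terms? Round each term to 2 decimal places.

This is a geometric sequence.
i=0: S_0 = 2.94 * (-1.55)^0 = 2.94
i=1: S_1 = 2.94 * (-1.55)^1 ≈ -4.56
i=2: S_2 = 2.94 * (-1.55)^2 ≈ 7.06
i=3: S_3 = 2.94 * (-1.55)^3 ≈ -10.95
The first 4 terms are: [2.94, -4.56, 7.06, -10.95]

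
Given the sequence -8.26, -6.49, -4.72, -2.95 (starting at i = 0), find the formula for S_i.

Check differences: -6.49 - -8.26 = 1.77
-4.72 - -6.49 = 1.77
Common difference d = 1.77.
First term a = -8.26.
Formula: S_i = -8.26 + 1.77*i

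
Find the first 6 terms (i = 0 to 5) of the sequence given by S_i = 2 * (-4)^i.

This is a geometric sequence.
i=0: S_0 = 2 * (-4)^0 = 2
i=1: S_1 = 2 * (-4)^1 = -8
i=2: S_2 = 2 * (-4)^2 = 32
i=3: S_3 = 2 * (-4)^3 = -128
i=4: S_4 = 2 * (-4)^4 = 512
i=5: S_5 = 2 * (-4)^5 = -2048
The first 6 terms are: [2, -8, 32, -128, 512, -2048]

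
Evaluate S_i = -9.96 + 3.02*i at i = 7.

S_7 = -9.96 + 3.02*7 = -9.96 + 21.14 = 11.18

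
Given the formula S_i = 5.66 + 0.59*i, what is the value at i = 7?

S_7 = 5.66 + 0.59*7 = 5.66 + 4.13 = 9.79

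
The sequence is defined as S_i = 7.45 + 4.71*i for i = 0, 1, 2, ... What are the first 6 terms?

This is an arithmetic sequence.
i=0: S_0 = 7.45 + 4.71*0 = 7.45
i=1: S_1 = 7.45 + 4.71*1 = 12.16
i=2: S_2 = 7.45 + 4.71*2 = 16.87
i=3: S_3 = 7.45 + 4.71*3 = 21.58
i=4: S_4 = 7.45 + 4.71*4 = 26.29
i=5: S_5 = 7.45 + 4.71*5 = 31.0
The first 6 terms are: [7.45, 12.16, 16.87, 21.58, 26.29, 31.0]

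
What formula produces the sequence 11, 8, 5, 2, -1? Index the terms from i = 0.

Check differences: 8 - 11 = -3
5 - 8 = -3
Common difference d = -3.
First term a = 11.
Formula: S_i = 11 - 3*i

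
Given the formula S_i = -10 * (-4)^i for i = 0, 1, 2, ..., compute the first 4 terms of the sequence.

This is a geometric sequence.
i=0: S_0 = -10 * (-4)^0 = -10
i=1: S_1 = -10 * (-4)^1 = 40
i=2: S_2 = -10 * (-4)^2 = -160
i=3: S_3 = -10 * (-4)^3 = 640
The first 4 terms are: [-10, 40, -160, 640]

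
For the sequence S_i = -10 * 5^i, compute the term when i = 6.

S_6 = -10 * 5^6 = -10 * 15625 = -156250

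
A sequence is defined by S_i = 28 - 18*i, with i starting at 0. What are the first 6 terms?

This is an arithmetic sequence.
i=0: S_0 = 28 + -18*0 = 28
i=1: S_1 = 28 + -18*1 = 10
i=2: S_2 = 28 + -18*2 = -8
i=3: S_3 = 28 + -18*3 = -26
i=4: S_4 = 28 + -18*4 = -44
i=5: S_5 = 28 + -18*5 = -62
The first 6 terms are: [28, 10, -8, -26, -44, -62]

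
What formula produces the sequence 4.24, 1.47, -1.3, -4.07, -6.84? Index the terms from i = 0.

Check differences: 1.47 - 4.24 = -2.77
-1.3 - 1.47 = -2.77
Common difference d = -2.77.
First term a = 4.24.
Formula: S_i = 4.24 - 2.77*i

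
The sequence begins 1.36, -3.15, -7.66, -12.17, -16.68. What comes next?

Differences: -3.15 - 1.36 = -4.51
This is an arithmetic sequence with common difference d = -4.51.
Next term = -16.68 + -4.51 = -21.19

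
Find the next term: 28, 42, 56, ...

Differences: 42 - 28 = 14
This is an arithmetic sequence with common difference d = 14.
Next term = 56 + 14 = 70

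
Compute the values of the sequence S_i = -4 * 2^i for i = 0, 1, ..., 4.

This is a geometric sequence.
i=0: S_0 = -4 * 2^0 = -4
i=1: S_1 = -4 * 2^1 = -8
i=2: S_2 = -4 * 2^2 = -16
i=3: S_3 = -4 * 2^3 = -32
i=4: S_4 = -4 * 2^4 = -64
The first 5 terms are: [-4, -8, -16, -32, -64]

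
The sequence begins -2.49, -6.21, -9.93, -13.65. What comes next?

Differences: -6.21 - -2.49 = -3.72
This is an arithmetic sequence with common difference d = -3.72.
Next term = -13.65 + -3.72 = -17.37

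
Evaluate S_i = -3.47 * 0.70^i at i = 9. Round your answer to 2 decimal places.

S_9 = -3.47 * 0.7^9 ≈ -3.47 * 0.0404 ≈ -0.14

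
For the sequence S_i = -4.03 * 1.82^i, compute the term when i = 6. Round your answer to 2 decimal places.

S_6 = -4.03 * 1.82^6 ≈ -4.03 * 36.3436 ≈ -146.46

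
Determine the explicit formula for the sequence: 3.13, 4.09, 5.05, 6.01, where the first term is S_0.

Check differences: 4.09 - 3.13 = 0.96
5.05 - 4.09 = 0.96
Common difference d = 0.96.
First term a = 3.13.
Formula: S_i = 3.13 + 0.96*i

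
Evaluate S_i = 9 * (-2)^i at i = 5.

S_5 = 9 * (-2)^5 = 9 * -32 = -288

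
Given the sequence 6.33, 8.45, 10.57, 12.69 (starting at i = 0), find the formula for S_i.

Check differences: 8.45 - 6.33 = 2.12
10.57 - 8.45 = 2.12
Common difference d = 2.12.
First term a = 6.33.
Formula: S_i = 6.33 + 2.12*i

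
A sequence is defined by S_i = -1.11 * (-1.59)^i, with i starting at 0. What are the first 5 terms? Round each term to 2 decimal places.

This is a geometric sequence.
i=0: S_0 = -1.11 * (-1.59)^0 = -1.11
i=1: S_1 = -1.11 * (-1.59)^1 ≈ 1.76
i=2: S_2 = -1.11 * (-1.59)^2 ≈ -2.81
i=3: S_3 = -1.11 * (-1.59)^3 ≈ 4.46
i=4: S_4 = -1.11 * (-1.59)^4 ≈ -7.09
The first 5 terms are: [-1.11, 1.76, -2.81, 4.46, -7.09]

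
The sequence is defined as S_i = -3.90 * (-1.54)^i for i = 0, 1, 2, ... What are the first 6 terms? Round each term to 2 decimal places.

This is a geometric sequence.
i=0: S_0 = -3.9 * (-1.54)^0 = -3.9
i=1: S_1 = -3.9 * (-1.54)^1 ≈ 6.01
i=2: S_2 = -3.9 * (-1.54)^2 ≈ -9.25
i=3: S_3 = -3.9 * (-1.54)^3 ≈ 14.24
i=4: S_4 = -3.9 * (-1.54)^4 ≈ -21.94
i=5: S_5 = -3.9 * (-1.54)^5 ≈ 33.78
The first 6 terms are: [-3.9, 6.01, -9.25, 14.24, -21.94, 33.78]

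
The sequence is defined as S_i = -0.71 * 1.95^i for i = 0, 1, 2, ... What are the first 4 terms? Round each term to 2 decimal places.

This is a geometric sequence.
i=0: S_0 = -0.71 * 1.95^0 = -0.71
i=1: S_1 = -0.71 * 1.95^1 ≈ -1.38
i=2: S_2 = -0.71 * 1.95^2 ≈ -2.7
i=3: S_3 = -0.71 * 1.95^3 ≈ -5.26
The first 4 terms are: [-0.71, -1.38, -2.7, -5.26]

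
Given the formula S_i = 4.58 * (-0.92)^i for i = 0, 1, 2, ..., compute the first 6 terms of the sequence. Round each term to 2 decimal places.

This is a geometric sequence.
i=0: S_0 = 4.58 * (-0.92)^0 = 4.58
i=1: S_1 = 4.58 * (-0.92)^1 ≈ -4.21
i=2: S_2 = 4.58 * (-0.92)^2 ≈ 3.88
i=3: S_3 = 4.58 * (-0.92)^3 ≈ -3.57
i=4: S_4 = 4.58 * (-0.92)^4 ≈ 3.28
i=5: S_5 = 4.58 * (-0.92)^5 ≈ -3.02
The first 6 terms are: [4.58, -4.21, 3.88, -3.57, 3.28, -3.02]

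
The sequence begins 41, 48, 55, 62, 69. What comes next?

Differences: 48 - 41 = 7
This is an arithmetic sequence with common difference d = 7.
Next term = 69 + 7 = 76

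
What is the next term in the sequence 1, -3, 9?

Ratios: -3 / 1 = -3.0
This is a geometric sequence with common ratio r = -3.
Next term = 9 * -3 = -27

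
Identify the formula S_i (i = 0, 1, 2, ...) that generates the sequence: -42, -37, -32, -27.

Check differences: -37 - -42 = 5
-32 - -37 = 5
Common difference d = 5.
First term a = -42.
Formula: S_i = -42 + 5*i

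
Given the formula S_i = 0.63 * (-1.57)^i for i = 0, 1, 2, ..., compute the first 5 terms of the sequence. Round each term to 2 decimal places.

This is a geometric sequence.
i=0: S_0 = 0.63 * (-1.57)^0 = 0.63
i=1: S_1 = 0.63 * (-1.57)^1 ≈ -0.99
i=2: S_2 = 0.63 * (-1.57)^2 ≈ 1.55
i=3: S_3 = 0.63 * (-1.57)^3 ≈ -2.44
i=4: S_4 = 0.63 * (-1.57)^4 ≈ 3.83
The first 5 terms are: [0.63, -0.99, 1.55, -2.44, 3.83]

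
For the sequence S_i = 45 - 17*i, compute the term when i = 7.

S_7 = 45 + -17*7 = 45 + -119 = -74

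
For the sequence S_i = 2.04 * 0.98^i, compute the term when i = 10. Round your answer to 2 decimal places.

S_10 = 2.04 * 0.98^10 ≈ 2.04 * 0.8171 ≈ 1.67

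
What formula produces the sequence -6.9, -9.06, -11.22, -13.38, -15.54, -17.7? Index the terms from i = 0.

Check differences: -9.06 - -6.9 = -2.16
-11.22 - -9.06 = -2.16
Common difference d = -2.16.
First term a = -6.9.
Formula: S_i = -6.90 - 2.16*i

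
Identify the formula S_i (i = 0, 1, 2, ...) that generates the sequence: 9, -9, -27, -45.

Check differences: -9 - 9 = -18
-27 - -9 = -18
Common difference d = -18.
First term a = 9.
Formula: S_i = 9 - 18*i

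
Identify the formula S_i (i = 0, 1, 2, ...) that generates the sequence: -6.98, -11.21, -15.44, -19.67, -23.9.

Check differences: -11.21 - -6.98 = -4.23
-15.44 - -11.21 = -4.23
Common difference d = -4.23.
First term a = -6.98.
Formula: S_i = -6.98 - 4.23*i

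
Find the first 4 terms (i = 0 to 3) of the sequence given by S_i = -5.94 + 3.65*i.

This is an arithmetic sequence.
i=0: S_0 = -5.94 + 3.65*0 = -5.94
i=1: S_1 = -5.94 + 3.65*1 = -2.29
i=2: S_2 = -5.94 + 3.65*2 = 1.36
i=3: S_3 = -5.94 + 3.65*3 = 5.01
The first 4 terms are: [-5.94, -2.29, 1.36, 5.01]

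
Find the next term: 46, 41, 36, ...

Differences: 41 - 46 = -5
This is an arithmetic sequence with common difference d = -5.
Next term = 36 + -5 = 31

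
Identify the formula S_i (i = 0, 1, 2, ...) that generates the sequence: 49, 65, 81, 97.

Check differences: 65 - 49 = 16
81 - 65 = 16
Common difference d = 16.
First term a = 49.
Formula: S_i = 49 + 16*i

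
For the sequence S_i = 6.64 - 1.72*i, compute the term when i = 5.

S_5 = 6.64 + -1.72*5 = 6.64 + -8.6 = -1.96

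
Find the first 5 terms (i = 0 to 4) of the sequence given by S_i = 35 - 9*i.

This is an arithmetic sequence.
i=0: S_0 = 35 + -9*0 = 35
i=1: S_1 = 35 + -9*1 = 26
i=2: S_2 = 35 + -9*2 = 17
i=3: S_3 = 35 + -9*3 = 8
i=4: S_4 = 35 + -9*4 = -1
The first 5 terms are: [35, 26, 17, 8, -1]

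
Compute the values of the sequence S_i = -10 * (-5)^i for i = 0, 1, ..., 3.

This is a geometric sequence.
i=0: S_0 = -10 * (-5)^0 = -10
i=1: S_1 = -10 * (-5)^1 = 50
i=2: S_2 = -10 * (-5)^2 = -250
i=3: S_3 = -10 * (-5)^3 = 1250
The first 4 terms are: [-10, 50, -250, 1250]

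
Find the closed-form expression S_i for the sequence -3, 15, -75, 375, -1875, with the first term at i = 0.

Check ratios: 15 / -3 = -5.0
Common ratio r = -5.
First term a = -3.
Formula: S_i = -3 * (-5)^i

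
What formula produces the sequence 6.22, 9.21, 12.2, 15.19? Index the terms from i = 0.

Check differences: 9.21 - 6.22 = 2.99
12.2 - 9.21 = 2.99
Common difference d = 2.99.
First term a = 6.22.
Formula: S_i = 6.22 + 2.99*i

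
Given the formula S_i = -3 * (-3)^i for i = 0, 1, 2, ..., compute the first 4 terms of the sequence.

This is a geometric sequence.
i=0: S_0 = -3 * (-3)^0 = -3
i=1: S_1 = -3 * (-3)^1 = 9
i=2: S_2 = -3 * (-3)^2 = -27
i=3: S_3 = -3 * (-3)^3 = 81
The first 4 terms are: [-3, 9, -27, 81]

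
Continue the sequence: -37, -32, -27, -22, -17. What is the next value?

Differences: -32 - -37 = 5
This is an arithmetic sequence with common difference d = 5.
Next term = -17 + 5 = -12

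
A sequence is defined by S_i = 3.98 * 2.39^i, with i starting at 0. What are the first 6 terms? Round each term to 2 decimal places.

This is a geometric sequence.
i=0: S_0 = 3.98 * 2.39^0 = 3.98
i=1: S_1 = 3.98 * 2.39^1 ≈ 9.51
i=2: S_2 = 3.98 * 2.39^2 ≈ 22.73
i=3: S_3 = 3.98 * 2.39^3 ≈ 54.33
i=4: S_4 = 3.98 * 2.39^4 ≈ 129.86
i=5: S_5 = 3.98 * 2.39^5 ≈ 310.36
The first 6 terms are: [3.98, 9.51, 22.73, 54.33, 129.86, 310.36]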